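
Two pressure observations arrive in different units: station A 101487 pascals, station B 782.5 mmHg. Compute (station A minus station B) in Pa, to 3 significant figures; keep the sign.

station B: 782.5 mmHg = 104324.77 Pa.
Difference: 101487.00 − 104324.77 = -2840 Pa.

-2840 Pa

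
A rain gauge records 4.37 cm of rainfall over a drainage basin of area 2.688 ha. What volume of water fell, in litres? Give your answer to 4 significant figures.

Depth: 4.37 cm × 10 = 43.7 mm.
Area: 2.688 ha = 26880 m².
1 mm over 1 m² is 1 L, so volume = 43.7 × 26880 = 1174656 L ≈ 1175000 L.

1175000 litres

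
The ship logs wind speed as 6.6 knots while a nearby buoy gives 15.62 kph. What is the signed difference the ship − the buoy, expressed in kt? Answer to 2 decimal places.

the buoy: 15.62 km/h = 8.4341 kt.
Difference: 6.6000 − 8.4341 = -1.83 kt.

-1.83 kt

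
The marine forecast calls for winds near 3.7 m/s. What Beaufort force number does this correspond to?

3.7 m/s lies in the Beaufort 3 band (gentle breeze, 3.4–5.4 m/s).

Beaufort force 3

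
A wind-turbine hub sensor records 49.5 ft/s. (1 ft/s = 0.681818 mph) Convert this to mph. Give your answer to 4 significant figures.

33.75 mph

1 ft/s = 0.681818 mph, so 49.5 × 0.681818 = 33.75 mph.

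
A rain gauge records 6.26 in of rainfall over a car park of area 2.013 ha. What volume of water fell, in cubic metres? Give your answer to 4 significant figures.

3201 cubic metres

Depth: 6.26 in × 25.4 = 159.004 mm.
Area: 2.013 ha = 20130 m².
1 mm over 1 m² is 1 L, so volume = 159.004 × 20130 = 3200750.5 L = 3201 m³.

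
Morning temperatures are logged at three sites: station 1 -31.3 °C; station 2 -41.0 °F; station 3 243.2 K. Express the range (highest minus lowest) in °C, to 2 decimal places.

station 2: -41.0 °F = -40.556 °C.
station 3: 243.2 K = -29.950 °C.
Spread: (-29.950) − (-40.556) = 10.606 °C.

10.61 °C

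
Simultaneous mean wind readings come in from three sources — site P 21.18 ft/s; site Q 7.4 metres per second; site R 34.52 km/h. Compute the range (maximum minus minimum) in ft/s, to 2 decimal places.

site Q: 7.4 m/s = 24.2782 ft/s.
site R: 34.52 km/h = 31.4596 ft/s.
Spread: 31.4596 − 21.1800 = 10.28 ft/s.

10.28 ft/s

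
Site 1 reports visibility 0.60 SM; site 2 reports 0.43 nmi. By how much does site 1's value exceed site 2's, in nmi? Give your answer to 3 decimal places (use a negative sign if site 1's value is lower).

site 1: 0.60 SM = 0.52139 nmi.
Difference: 0.52139 − 0.43000 = 0.091 nmi.

0.091 nmi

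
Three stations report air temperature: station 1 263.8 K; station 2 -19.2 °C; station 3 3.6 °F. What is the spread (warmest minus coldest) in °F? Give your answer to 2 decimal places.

station 1: 263.8 K = -9.350 °C.
station 3: 3.6 °F = -15.778 °C.
Spread: (-9.350) − (-19.200) = 9.850 °C = 17.73 °F.

17.73 °F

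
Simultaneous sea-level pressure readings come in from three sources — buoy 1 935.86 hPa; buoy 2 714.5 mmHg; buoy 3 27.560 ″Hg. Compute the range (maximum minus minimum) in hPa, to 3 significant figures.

19.3 hPa

buoy 2: 714.5 mmHg = 952.588 hPa.
buoy 3: 27.560 inHg = 933.289 hPa.
Spread: 952.588 − 933.289 = 19.3 hPa.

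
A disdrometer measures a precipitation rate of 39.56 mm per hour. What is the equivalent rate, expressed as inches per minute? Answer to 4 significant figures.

0.02596 in/minute

39.56 mm/hour × 0.0393701 in/mm × 0.0166667 hour/minute = 0.02596 in/minute.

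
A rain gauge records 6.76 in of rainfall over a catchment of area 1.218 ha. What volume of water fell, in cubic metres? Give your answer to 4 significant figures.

Depth: 6.76 in × 25.4 = 171.704 mm.
Area: 1.218 ha = 12180 m².
1 mm over 1 m² is 1 L, so volume = 171.704 × 12180 = 2091354.7 L = 2091 m³.

2091 cubic metres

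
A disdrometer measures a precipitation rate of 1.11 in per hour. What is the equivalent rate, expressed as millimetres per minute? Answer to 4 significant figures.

0.4699 mm/minute

1.11 in/hour × 25.4 mm/in × 0.0166667 hour/minute = 0.4699 mm/minute.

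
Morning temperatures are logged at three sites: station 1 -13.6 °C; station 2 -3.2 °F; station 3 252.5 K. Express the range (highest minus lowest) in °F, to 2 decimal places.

12.69 °F

station 2: -3.2 °F = -19.556 °C.
station 3: 252.5 K = -20.650 °C.
Spread: (-13.600) − (-20.650) = 7.050 °C = 12.69 °F.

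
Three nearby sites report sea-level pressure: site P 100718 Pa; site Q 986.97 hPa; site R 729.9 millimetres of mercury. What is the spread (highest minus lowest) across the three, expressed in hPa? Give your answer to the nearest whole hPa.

34 hPa

site P: 100718 Pa = 1007.18 hPa.
site R: 729.9 mmHg = 973.12 hPa.
Spread: 1007.18 − 973.12 = 34 hPa.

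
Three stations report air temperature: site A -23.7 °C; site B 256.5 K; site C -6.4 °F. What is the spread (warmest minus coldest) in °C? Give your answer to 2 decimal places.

site B: 256.5 K = -16.650 °C.
site C: -6.4 °F = -21.333 °C.
Spread: (-16.650) − (-23.700) = 7.050 °C.

7.05 °C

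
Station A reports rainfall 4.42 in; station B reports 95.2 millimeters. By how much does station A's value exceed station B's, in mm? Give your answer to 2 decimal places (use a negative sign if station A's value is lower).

17.07 mm

station A: 4.42 in = 112.2680 mm.
Difference: 112.2680 − 95.2000 = 17.07 mm.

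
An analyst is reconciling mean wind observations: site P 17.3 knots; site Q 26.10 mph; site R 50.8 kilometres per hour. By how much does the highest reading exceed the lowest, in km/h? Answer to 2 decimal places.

18.76 km/h

site P: 17.3 kt = 32.0396 km/h.
site Q: 26.10 mph = 42.0039 km/h.
Spread: 50.8000 − 32.0396 = 18.76 km/h.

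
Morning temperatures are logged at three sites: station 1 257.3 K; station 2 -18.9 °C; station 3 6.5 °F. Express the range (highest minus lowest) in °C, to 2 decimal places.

station 1: 257.3 K = -15.850 °C.
station 3: 6.5 °F = -14.167 °C.
Spread: (-14.167) − (-18.900) = 4.733 °C.

4.73 °C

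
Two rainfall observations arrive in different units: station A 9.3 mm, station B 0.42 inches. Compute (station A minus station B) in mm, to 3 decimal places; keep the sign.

station B: 0.42 in = 10.66800 mm.
Difference: 9.30000 − 10.66800 = -1.368 mm.

-1.368 mm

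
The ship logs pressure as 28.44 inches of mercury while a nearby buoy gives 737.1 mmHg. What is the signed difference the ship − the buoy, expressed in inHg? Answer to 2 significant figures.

-0.58 inHg

the buoy: 737.1 mmHg = 29.0197 inHg.
Difference: 28.4400 − 29.0197 = -0.58 inHg.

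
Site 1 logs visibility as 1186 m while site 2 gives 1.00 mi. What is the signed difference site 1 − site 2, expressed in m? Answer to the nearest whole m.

site 2: 1.00 SM = 1609.34 m.
Difference: 1186.00 − 1609.34 = -423 m.

-423 m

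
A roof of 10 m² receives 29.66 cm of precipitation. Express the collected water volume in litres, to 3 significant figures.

2970 litres

Depth: 29.66 cm × 10 = 296.6 mm.
1 mm over 1 m² is 1 L, so volume = 296.6 × 10 = 2966 L ≈ 2970 L.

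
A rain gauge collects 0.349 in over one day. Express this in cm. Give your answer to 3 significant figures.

1 in = 2.54 cm, so 0.349 × 2.54 = 0.886 cm.

0.886 cm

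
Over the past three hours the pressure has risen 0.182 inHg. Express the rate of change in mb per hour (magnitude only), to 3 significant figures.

2.05 mb per hour

0.182 inHg / 3 h × 33.8639 mb/inHg = 2.05 mb/h.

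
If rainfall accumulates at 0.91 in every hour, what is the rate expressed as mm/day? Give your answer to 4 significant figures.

554.7 mm/day

0.91 in/hour × 25.4 mm/in × 24 hour/day = 554.7 mm/day.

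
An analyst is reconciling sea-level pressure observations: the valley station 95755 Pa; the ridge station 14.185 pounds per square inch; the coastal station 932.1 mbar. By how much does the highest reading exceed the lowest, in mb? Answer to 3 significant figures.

the valley station: 95755 Pa = 957.550 mb.
the ridge station: 14.185 psi = 978.021 mb.
Spread: 978.021 − 932.100 = 45.9 mb.

45.9 mb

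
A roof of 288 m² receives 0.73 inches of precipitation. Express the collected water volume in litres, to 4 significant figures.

Depth: 0.73 in × 25.4 = 18.542 mm.
1 mm over 1 m² is 1 L, so volume = 18.542 × 288 = 5340.096 L ≈ 5340 L.

5340 litres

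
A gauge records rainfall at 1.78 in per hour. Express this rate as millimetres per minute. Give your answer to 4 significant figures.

0.7535 mm/minute

1.78 in/hour × 25.4 mm/in × 0.0166667 hour/minute = 0.7535 mm/minute.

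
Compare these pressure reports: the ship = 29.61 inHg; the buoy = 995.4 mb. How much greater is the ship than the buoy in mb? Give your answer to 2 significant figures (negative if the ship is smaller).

7.3 mb

the ship: 29.61 inHg = 1002.710 mb.
Difference: 1002.710 − 995.400 = 7.3 mb.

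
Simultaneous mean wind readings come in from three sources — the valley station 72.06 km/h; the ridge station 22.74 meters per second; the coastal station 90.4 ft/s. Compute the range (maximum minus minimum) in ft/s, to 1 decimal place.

24.7 ft/s

the valley station: 72.06 km/h = 65.671 ft/s.
the ridge station: 22.74 m/s = 74.606 ft/s.
Spread: 90.400 − 65.671 = 24.7 ft/s.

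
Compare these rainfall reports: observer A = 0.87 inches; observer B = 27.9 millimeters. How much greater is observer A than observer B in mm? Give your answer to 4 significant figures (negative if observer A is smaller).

observer A: 0.87 in = 22.09800 mm.
Difference: 22.09800 − 27.90000 = -5.802 mm.

-5.802 mm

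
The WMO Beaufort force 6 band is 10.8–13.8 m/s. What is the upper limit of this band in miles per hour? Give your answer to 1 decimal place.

10.8–13.8 m/s × 2.237 = 24.2–30.9 mph.

30.9 mph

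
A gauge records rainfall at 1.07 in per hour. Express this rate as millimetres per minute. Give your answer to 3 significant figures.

1.07 in/hour × 25.4 mm/in × 0.0166667 hour/minute = 0.453 mm/minute.

0.453 mm/minute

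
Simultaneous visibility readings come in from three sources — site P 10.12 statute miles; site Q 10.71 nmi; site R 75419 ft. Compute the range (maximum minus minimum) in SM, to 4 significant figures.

4.164 SM

site Q: 10.71 nmi = 12.32485 SM.
site R: 75419 ft = 14.28390 SM.
Spread: 14.28390 − 10.12000 = 4.164 SM.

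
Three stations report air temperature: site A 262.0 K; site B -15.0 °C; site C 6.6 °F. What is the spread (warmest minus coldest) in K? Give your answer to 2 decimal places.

3.85 K

site A: 262.0 K = -11.150 °C.
site C: 6.6 °F = -14.111 °C.
Spread: (-11.150) − (-15.000) = 3.850 °C.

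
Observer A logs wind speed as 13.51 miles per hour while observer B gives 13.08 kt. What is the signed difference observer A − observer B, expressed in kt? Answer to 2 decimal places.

observer A: 13.51 mph = 11.7399 kt.
Difference: 11.7399 − 13.0800 = -1.34 kt.

-1.34 kt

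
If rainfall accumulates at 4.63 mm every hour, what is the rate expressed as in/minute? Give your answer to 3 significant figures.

0.00304 in/minute

4.63 mm/hour × 0.0393701 in/mm × 0.0166667 hour/minute = 0.00304 in/minute.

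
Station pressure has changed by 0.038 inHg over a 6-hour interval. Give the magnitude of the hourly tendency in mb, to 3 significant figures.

0.214 mb per hour

0.038 inHg / 6 h × 33.8639 mb/inHg = 0.214 mb/h.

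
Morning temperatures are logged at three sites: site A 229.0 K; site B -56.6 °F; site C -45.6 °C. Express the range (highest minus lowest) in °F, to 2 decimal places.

site A: 229.0 K = -44.150 °C.
site B: -56.6 °F = -49.222 °C.
Spread: (-44.150) − (-49.222) = 5.072 °C = 9.13 °F.

9.13 °F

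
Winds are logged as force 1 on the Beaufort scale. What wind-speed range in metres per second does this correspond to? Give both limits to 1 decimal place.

0.3 to 1.5 m/s

Beaufort 1 (light air) spans 0.3–1.5 m/s.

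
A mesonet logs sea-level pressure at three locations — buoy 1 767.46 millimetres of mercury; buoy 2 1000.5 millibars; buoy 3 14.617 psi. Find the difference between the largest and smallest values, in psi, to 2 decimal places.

buoy 1: 767.46 mmHg = 14.8402 psi.
buoy 2: 1000.5 mb = 14.5110 psi.
Spread: 14.8402 − 14.5110 = 0.33 psi.

0.33 psi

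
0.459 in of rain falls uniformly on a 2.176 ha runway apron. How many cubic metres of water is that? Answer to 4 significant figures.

Depth: 0.459 in × 25.4 = 11.6586 mm.
Area: 2.176 ha = 21760 m².
1 mm over 1 m² is 1 L, so volume = 11.6586 × 21760 = 253691.14 L = 253.7 m³.

253.7 cubic metres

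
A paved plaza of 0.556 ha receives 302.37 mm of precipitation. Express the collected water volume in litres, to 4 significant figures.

Area: 0.556 ha = 5560 m².
1 mm over 1 m² is 1 L, so volume = 302.37 × 5560 = 1681177.2 L ≈ 1681000 L.

1681000 litres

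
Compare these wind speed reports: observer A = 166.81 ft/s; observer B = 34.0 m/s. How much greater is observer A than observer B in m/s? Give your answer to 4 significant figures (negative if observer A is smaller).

observer A: 166.81 ft/s = 50.8437 m/s.
Difference: 50.8437 − 34.0000 = 16.84 m/s.

16.84 m/s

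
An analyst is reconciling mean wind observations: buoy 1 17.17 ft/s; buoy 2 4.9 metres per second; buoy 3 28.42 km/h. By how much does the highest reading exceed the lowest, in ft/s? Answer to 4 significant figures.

buoy 2: 4.9 m/s = 16.07612 ft/s.
buoy 3: 28.42 km/h = 25.90041 ft/s.
Spread: 25.90041 − 16.07612 = 9.824 ft/s.

9.824 ft/s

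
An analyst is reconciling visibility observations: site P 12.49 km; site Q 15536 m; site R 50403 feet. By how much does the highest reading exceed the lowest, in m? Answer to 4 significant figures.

3046 m

site P: 12.49 km = 12490.00 m.
site R: 50403 ft = 15362.83 m.
Spread: 15536.00 − 12490.00 = 3046 m.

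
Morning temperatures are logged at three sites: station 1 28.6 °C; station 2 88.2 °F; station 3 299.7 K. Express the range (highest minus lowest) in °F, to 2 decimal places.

8.41 °F

station 2: 88.2 °F = 31.222 °C.
station 3: 299.7 K = 26.550 °C.
Spread: 31.222 − 26.550 = 4.672 °C = 8.41 °F.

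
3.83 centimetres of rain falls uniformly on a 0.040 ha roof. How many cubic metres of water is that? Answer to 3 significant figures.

15.3 cubic metres

Depth: 3.83 cm × 10 = 38.3 mm.
Area: 0.040 ha = 400 m².
1 mm over 1 m² is 1 L, so volume = 38.3 × 400 = 15320 L = 15.3 m³.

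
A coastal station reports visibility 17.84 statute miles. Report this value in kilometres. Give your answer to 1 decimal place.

1 SM = 1.60934 km, so 17.84 × 1.60934 = 28.7 km.

28.7 km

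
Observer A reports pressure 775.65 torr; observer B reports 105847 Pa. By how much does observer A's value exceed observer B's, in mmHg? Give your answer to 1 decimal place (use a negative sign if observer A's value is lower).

observer B: 105847 Pa = 793.918 mmHg.
Difference: 775.650 − 793.918 = -18.3 mmHg.

-18.3 mmHg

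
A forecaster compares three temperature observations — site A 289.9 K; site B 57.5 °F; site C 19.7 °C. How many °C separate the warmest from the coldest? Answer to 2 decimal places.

site A: 289.9 K = 16.750 °C.
site B: 57.5 °F = 14.167 °C.
Spread: 19.700 − 14.167 = 5.533 °C.

5.53 °C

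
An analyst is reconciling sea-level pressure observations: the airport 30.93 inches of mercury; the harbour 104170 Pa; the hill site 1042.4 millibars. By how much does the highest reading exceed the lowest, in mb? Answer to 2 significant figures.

the airport: 30.93 inHg = 1047.410 mb.
the harbour: 104170 Pa = 1041.700 mb.
Spread: 1047.410 − 1041.700 = 5.7 mb.

5.7 mb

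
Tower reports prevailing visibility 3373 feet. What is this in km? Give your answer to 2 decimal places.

1.03 km

1 ft = 0.0003048 km, so 3373 × 0.0003048 = 1.03 km.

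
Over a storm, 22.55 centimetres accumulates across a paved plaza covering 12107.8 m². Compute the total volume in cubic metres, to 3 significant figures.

Depth: 22.55 cm × 10 = 225.5 mm.
1 mm over 1 m² is 1 L, so volume = 225.5 × 12107.8 = 2730308.9 L = 2730 m³.

2730 cubic metres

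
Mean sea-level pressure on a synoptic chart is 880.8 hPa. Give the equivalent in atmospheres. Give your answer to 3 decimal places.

0.869 atm

1 hPa = 0.000986923 atm, so 880.8 × 0.000986923 = 0.869 atm.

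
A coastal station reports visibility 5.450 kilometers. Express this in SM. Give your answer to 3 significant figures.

3.39 SM

1 km = 0.621371 SM, so 5.450 × 0.621371 = 3.39 SM.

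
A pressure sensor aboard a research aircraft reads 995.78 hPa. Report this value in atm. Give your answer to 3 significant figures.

0.983 atm

1 hPa = 0.000986923 atm, so 995.78 × 0.000986923 = 0.983 atm.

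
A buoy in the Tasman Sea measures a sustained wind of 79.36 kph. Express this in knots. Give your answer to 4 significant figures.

1 km/h = 0.539957 kt, so 79.36 × 0.539957 = 42.85 kt.

42.85 kt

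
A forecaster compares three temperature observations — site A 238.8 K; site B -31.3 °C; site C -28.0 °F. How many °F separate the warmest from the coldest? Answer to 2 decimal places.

5.49 °F

site A: 238.8 K = -34.350 °C.
site C: -28.0 °F = -33.333 °C.
Spread: (-31.300) − (-34.350) = 3.050 °C = 5.49 °F.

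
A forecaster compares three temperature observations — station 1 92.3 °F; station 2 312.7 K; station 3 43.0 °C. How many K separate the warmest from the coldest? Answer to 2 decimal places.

9.50 K

station 1: 92.3 °F = 33.500 °C.
station 2: 312.7 K = 39.550 °C.
Spread: 43.000 − 33.500 = 9.500 °C.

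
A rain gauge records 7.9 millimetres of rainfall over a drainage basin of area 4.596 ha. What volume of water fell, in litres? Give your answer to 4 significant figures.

Area: 4.596 ha = 45960 m².
1 mm over 1 m² is 1 L, so volume = 7.9 × 45960 = 363084 L ≈ 363100 L.

363100 litres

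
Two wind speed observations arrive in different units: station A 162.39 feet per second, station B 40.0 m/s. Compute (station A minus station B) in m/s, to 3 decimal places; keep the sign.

9.496 m/s

station A: 162.39 ft/s = 49.49647 m/s.
Difference: 49.49647 − 40.00000 = 9.496 m/s.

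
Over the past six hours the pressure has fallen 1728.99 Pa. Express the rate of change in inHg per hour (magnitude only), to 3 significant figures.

0.0851 inHg per hour

1728.99 Pa / 6 h × 0.0002953 inHg/Pa = 0.0851 inHg/h.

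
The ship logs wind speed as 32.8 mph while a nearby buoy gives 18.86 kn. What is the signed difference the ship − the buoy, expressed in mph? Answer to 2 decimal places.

the buoy: 18.86 kt = 21.7037 mph.
Difference: 32.8000 − 21.7037 = 11.10 mph.

11.10 mph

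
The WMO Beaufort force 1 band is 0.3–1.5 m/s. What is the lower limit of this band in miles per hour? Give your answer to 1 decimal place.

0.3–1.5 m/s × 2.237 = 0.7–3.4 mph.

0.7 mph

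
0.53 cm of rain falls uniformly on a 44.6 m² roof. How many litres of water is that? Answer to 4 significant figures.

Depth: 0.53 cm × 10 = 5.3 mm.
1 mm over 1 m² is 1 L, so volume = 5.3 × 44.6 = 236.38 L ≈ 236.4 L.

236.4 litres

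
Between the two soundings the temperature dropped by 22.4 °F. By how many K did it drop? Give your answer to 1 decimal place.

Converting a difference, only the 9/5 scale factor applies: ΔK = 22.4 × 0.5556 = 12.4 K.

12.4 K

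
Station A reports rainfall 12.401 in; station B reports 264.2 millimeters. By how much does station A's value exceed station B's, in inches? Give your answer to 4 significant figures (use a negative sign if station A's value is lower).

station B: 264.2 mm = 10.40157 in.
Difference: 12.40100 − 10.40157 = 1.999 in.

1.999 in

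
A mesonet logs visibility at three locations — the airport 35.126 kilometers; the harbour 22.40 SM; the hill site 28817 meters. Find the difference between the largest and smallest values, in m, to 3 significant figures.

7230 m

the airport: 35.126 km = 35126.00 m.
the harbour: 22.40 SM = 36049.31 m.
Spread: 36049.31 − 28817.00 = 7230 m.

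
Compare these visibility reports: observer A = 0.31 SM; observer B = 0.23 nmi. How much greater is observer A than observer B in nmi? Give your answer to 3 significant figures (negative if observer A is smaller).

0.0394 nmi

observer A: 0.31 SM = 0.269383 nmi.
Difference: 0.269383 − 0.230000 = 0.0394 nmi.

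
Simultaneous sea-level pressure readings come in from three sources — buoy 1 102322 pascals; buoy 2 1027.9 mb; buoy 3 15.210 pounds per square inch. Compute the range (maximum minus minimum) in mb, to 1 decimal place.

buoy 1: 102322 Pa = 1023.220 mb.
buoy 3: 15.210 psi = 1048.693 mb.
Spread: 1048.693 − 1023.220 = 25.5 mb.

25.5 mb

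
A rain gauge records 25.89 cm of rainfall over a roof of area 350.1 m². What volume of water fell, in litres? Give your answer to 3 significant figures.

Depth: 25.89 cm × 10 = 258.9 mm.
1 mm over 1 m² is 1 L, so volume = 258.9 × 350.1 = 90640.89 L ≈ 90600 L.

90600 litres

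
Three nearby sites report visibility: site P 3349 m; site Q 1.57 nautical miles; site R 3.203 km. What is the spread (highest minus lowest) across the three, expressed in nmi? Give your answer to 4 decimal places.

site P: 3349 m = 1.808315 nmi.
site R: 3.203 km = 1.729482 nmi.
Spread: 1.808315 − 1.570000 = 0.2383 nmi.

0.2383 nmi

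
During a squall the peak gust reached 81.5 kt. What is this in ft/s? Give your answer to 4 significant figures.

137.6 ft/s

1 kt = 1.68781 ft/s, so 81.5 × 1.68781 = 137.6 ft/s.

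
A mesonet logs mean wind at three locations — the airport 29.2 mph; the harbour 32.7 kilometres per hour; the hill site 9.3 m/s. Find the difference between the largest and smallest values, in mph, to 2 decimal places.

the harbour: 32.7 km/h = 20.3188 mph.
the hill site: 9.3 m/s = 20.8035 mph.
Spread: 29.2000 − 20.3188 = 8.88 mph.

8.88 mph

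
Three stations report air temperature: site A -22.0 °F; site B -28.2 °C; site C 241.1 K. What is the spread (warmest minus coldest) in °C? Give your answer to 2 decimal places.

site A: -22.0 °F = -30.000 °C.
site C: 241.1 K = -32.050 °C.
Spread: (-28.200) − (-32.050) = 3.850 °C.

3.85 °C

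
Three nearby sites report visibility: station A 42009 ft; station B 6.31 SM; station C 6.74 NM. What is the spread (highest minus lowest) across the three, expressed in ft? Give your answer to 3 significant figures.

station B: 6.31 SM = 33316.80 ft.
station C: 6.74 nmi = 40953.02 ft.
Spread: 42009.00 − 33316.80 = 8690 ft.

8690 ft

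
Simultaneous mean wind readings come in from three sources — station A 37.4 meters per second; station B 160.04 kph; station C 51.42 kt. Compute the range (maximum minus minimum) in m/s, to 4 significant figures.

18.00 m/s

station B: 160.04 km/h = 44.4556 m/s.
station C: 51.42 kt = 26.4527 m/s.
Spread: 44.4556 − 26.4527 = 18.00 m/s.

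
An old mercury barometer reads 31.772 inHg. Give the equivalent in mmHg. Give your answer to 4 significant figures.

807.0 mmHg

1 inHg = 25.4 mmHg, so 31.772 × 25.4 = 807.0 mmHg.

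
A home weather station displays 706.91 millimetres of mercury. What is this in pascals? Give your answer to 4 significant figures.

94250 Pa

1 mmHg = 133.322 Pa, so 706.91 × 133.322 = 94250 Pa.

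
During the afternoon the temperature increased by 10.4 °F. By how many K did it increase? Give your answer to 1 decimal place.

Converting a difference, only the 9/5 scale factor applies: ΔK = 10.4 × 0.5556 = 5.8 K.

5.8 K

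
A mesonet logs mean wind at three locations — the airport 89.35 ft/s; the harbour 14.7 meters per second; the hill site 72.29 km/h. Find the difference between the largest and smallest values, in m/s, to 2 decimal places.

12.53 m/s

the airport: 89.35 ft/s = 27.2339 m/s.
the hill site: 72.29 km/h = 20.0806 m/s.
Spread: 27.2339 − 14.7000 = 12.53 m/s.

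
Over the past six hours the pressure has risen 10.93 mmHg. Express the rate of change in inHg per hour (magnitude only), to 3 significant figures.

10.93 mmHg / 6 h × 0.0393701 inHg/mmHg = 0.0717 inHg/h.

0.0717 inHg per hour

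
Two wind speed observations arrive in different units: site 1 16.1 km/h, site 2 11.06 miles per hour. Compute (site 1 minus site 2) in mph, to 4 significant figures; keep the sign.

-1.056 mph

site 1: 16.1 km/h = 10.00408 mph.
Difference: 10.00408 − 11.06000 = -1.056 mph.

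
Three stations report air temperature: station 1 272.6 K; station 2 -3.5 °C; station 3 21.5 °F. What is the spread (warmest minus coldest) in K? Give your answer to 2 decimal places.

station 1: 272.6 K = -0.550 °C.
station 3: 21.5 °F = -5.833 °C.
Spread: (-0.550) − (-5.833) = 5.283 °C.

5.28 K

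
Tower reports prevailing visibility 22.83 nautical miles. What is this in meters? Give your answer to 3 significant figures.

1 nmi = 1852 m, so 22.83 × 1852 = 42300 m.

42300 m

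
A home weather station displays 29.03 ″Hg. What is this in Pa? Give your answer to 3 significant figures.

1 inHg = 3386.39 Pa, so 29.03 × 3386.39 = 98300 Pa.

98300 Pa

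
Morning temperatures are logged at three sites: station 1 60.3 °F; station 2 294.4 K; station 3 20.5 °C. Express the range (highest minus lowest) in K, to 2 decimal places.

station 1: 60.3 °F = 15.722 °C.
station 2: 294.4 K = 21.250 °C.
Spread: 21.250 − 15.722 = 5.528 °C.

5.53 K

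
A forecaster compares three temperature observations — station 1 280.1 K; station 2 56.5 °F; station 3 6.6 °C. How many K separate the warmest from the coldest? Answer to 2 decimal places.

7.01 K

station 1: 280.1 K = 6.950 °C.
station 2: 56.5 °F = 13.611 °C.
Spread: 13.611 − 6.600 = 7.011 °C.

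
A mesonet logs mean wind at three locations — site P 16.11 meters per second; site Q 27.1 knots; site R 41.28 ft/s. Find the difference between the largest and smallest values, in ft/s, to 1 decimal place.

11.6 ft/s

site P: 16.11 m/s = 52.854 ft/s.
site Q: 27.1 kt = 45.740 ft/s.
Spread: 52.854 − 41.280 = 11.6 ft/s.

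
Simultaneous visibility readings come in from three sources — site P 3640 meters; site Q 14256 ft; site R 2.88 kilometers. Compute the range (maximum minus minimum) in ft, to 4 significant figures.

4807 ft

site P: 3640 m = 11942.26 ft.
site R: 2.88 km = 9448.82 ft.
Spread: 14256.00 − 9448.82 = 4807 ft.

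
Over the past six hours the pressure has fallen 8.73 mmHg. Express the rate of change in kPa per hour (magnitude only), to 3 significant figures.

0.194 kPa per hour

8.73 mmHg / 6 h × 0.133322 kPa/mmHg = 0.194 kPa/h.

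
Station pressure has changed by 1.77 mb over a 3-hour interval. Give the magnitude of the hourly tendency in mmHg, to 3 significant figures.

0.443 mmHg per hour

1.77 mb / 3 h × 0.750062 mmHg/mb = 0.443 mmHg/h.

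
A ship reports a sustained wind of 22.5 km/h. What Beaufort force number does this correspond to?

22.5 km/h = 6.2 m/s, which is Beaufort 4 (moderate breeze, 5.5–7.9 m/s).

Beaufort force 4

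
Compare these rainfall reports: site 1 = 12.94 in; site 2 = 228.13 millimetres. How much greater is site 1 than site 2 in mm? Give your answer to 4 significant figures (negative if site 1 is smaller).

site 1: 12.94 in = 328.676 mm.
Difference: 328.676 − 228.130 = 100.5 mm.

100.5 mm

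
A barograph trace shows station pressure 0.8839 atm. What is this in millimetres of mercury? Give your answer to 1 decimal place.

1 atm = 760 mmHg, so 0.8839 × 760 = 671.8 mmHg.

671.8 mmHg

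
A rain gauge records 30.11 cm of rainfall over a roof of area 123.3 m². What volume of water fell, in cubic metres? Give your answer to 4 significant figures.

37.13 cubic metres

Depth: 30.11 cm × 10 = 301.1 mm.
1 mm over 1 m² is 1 L, so volume = 301.1 × 123.3 = 37125.63 L = 37.13 m³.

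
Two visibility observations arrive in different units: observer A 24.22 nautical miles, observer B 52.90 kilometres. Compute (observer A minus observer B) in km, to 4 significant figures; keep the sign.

-8.045 km

observer A: 24.22 nmi = 44.85544 km.
Difference: 44.85544 − 52.90000 = -8.045 km.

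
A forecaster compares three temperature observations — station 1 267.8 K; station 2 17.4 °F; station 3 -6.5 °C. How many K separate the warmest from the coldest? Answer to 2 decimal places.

2.76 K

station 1: 267.8 K = -5.350 °C.
station 2: 17.4 °F = -8.111 °C.
Spread: (-5.350) − (-8.111) = 2.761 °C.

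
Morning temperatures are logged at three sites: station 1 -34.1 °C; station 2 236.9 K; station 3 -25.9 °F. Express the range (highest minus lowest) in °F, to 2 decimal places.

7.35 °F

station 2: 236.9 K = -36.250 °C.
station 3: -25.9 °F = -32.167 °C.
Spread: (-32.167) − (-36.250) = 4.083 °C = 7.35 °F.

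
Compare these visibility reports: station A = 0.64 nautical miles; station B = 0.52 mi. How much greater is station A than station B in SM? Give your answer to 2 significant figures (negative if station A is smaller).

0.22 SM

station A: 0.64 nmi = 0.7365 SM.
Difference: 0.7365 − 0.5200 = 0.22 SM.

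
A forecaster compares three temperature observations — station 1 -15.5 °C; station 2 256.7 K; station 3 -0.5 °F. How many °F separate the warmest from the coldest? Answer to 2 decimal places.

4.60 °F

station 2: 256.7 K = -16.450 °C.
station 3: -0.5 °F = -18.056 °C.
Spread: (-15.500) − (-18.056) = 2.556 °C = 4.60 °F.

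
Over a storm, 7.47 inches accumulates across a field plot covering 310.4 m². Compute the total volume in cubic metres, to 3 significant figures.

58.9 cubic metres

Depth: 7.47 in × 25.4 = 189.738 mm.
1 mm over 1 m² is 1 L, so volume = 189.738 × 310.4 = 58894.675 L = 58.9 m³.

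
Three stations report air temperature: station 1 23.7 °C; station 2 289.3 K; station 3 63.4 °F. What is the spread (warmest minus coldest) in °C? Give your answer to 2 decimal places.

station 2: 289.3 K = 16.150 °C.
station 3: 63.4 °F = 17.444 °C.
Spread: 23.700 − 16.150 = 7.550 °C.

7.55 °C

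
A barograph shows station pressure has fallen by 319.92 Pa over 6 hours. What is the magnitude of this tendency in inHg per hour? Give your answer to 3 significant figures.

0.0157 inHg per hour

319.92 Pa / 6 h × 0.0002953 inHg/Pa = 0.0157 inHg/h.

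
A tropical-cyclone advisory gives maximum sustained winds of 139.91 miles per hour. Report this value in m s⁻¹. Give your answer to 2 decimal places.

1 mph = 0.44704 m/s, so 139.91 × 0.44704 = 62.55 m/s.

62.55 m/s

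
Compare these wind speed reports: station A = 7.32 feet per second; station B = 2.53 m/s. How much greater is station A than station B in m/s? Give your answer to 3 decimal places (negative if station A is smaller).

station A: 7.32 ft/s = 2.23114 m/s.
Difference: 2.23114 − 2.53000 = -0.299 m/s.

-0.299 m/s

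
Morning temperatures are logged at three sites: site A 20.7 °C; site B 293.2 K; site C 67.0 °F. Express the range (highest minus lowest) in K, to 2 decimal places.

1.26 K

site B: 293.2 K = 20.050 °C.
site C: 67.0 °F = 19.444 °C.
Spread: 20.700 − 19.444 = 1.256 °C.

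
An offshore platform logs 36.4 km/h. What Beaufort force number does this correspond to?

36.4 km/h = 10.1 m/s, which is Beaufort 5 (fresh breeze, 8.0–10.7 m/s).

Beaufort force 5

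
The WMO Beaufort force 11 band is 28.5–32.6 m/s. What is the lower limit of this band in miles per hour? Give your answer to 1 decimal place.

28.5–32.6 m/s × 2.237 = 63.8–72.9 mph.

63.8 mph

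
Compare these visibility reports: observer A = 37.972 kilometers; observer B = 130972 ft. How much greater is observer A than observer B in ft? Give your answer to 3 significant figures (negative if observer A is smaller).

observer A: 37.972 km = 124580.05 ft.
Difference: 124580.05 − 130972.00 = -6390 ft.

-6390 ft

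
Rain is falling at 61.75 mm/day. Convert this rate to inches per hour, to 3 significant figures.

61.75 mm/day × 0.0393701 in/mm × 0.0416667 day/hour = 0.101 in/hour.

0.101 in/hour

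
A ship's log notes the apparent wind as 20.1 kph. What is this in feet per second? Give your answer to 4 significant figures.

18.32 ft/s

1 km/h = 0.911344 ft/s, so 20.1 × 0.911344 = 18.32 ft/s.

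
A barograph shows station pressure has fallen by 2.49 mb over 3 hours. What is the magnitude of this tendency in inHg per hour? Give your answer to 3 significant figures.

2.49 mb / 3 h × 0.02953 inHg/mb = 0.0245 inHg/h.

0.0245 inHg per hour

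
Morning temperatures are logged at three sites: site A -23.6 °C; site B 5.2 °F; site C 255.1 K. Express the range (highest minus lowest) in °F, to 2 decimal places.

15.68 °F

site B: 5.2 °F = -14.889 °C.
site C: 255.1 K = -18.050 °C.
Spread: (-14.889) − (-23.600) = 8.711 °C = 15.68 °F.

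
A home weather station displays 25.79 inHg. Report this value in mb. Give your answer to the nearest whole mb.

873 mb

1 inHg = 33.8639 mb, so 25.79 × 33.8639 = 873 mb.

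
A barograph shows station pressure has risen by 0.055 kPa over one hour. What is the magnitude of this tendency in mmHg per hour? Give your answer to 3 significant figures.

0.413 mmHg per hour

0.055 kPa / 1 h × 7.50062 mmHg/kPa = 0.413 mmHg/h.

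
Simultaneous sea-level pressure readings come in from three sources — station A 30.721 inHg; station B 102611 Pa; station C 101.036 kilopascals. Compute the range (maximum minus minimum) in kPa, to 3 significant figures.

station A: 30.721 inHg = 104.0333 kPa.
station B: 102611 Pa = 102.6110 kPa.
Spread: 104.0333 − 101.0360 = 3.00 kPa.

3.00 kPa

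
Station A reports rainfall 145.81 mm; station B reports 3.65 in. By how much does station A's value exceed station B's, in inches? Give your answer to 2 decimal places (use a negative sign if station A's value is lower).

station A: 145.81 mm = 5.7406 in.
Difference: 5.7406 − 3.6500 = 2.09 in.

2.09 in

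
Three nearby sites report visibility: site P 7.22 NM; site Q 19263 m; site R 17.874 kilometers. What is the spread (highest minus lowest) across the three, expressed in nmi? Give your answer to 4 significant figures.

3.181 nmi

site Q: 19263 m = 10.40119 nmi.
site R: 17.874 km = 9.65119 nmi.
Spread: 10.40119 − 7.22000 = 3.181 nmi.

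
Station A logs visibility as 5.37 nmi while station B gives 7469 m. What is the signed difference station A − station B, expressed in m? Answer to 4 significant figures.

2476 m

station A: 5.37 nmi = 9945.24 m.
Difference: 9945.24 − 7469.00 = 2476 m.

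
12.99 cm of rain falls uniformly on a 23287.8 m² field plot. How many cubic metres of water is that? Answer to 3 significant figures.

3030 cubic metres

Depth: 12.99 cm × 10 = 129.9 mm.
1 mm over 1 m² is 1 L, so volume = 129.9 × 23287.8 = 3025085.2 L = 3030 m³.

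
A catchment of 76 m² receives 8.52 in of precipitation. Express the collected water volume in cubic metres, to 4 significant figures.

Depth: 8.52 in × 25.4 = 216.408 mm.
1 mm over 1 m² is 1 L, so volume = 216.408 × 76 = 16447.008 L = 16.45 m³.

16.45 cubic metres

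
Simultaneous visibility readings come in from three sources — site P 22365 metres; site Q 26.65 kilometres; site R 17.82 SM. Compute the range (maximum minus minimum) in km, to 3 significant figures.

6.31 km

site P: 22365 m = 22.3650 km.
site R: 17.82 SM = 28.6785 km.
Spread: 28.6785 − 22.3650 = 6.31 km.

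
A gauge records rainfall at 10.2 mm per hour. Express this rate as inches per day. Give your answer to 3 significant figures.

9.64 in/day

10.2 mm/hour × 0.0393701 in/mm × 24 hour/day = 9.64 in/day.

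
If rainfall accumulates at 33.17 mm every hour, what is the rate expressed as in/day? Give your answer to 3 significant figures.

33.17 mm/hour × 0.0393701 in/mm × 24 hour/day = 31.3 in/day.

31.3 in/day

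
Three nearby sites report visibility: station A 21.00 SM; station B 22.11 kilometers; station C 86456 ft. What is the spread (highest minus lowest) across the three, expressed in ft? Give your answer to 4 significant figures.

station A: 21.00 SM = 110880.00 ft.
station B: 22.11 km = 72539.37 ft.
Spread: 110880.00 − 72539.37 = 38340 ft.

38340 ft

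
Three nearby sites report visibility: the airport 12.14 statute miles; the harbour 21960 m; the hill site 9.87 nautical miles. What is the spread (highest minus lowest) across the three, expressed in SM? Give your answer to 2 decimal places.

2.29 SM

the harbour: 21960 m = 13.6453 SM.
the hill site: 9.87 nmi = 11.3582 SM.
Spread: 13.6453 − 11.3582 = 2.29 SM.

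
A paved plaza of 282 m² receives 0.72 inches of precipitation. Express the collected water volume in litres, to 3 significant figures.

Depth: 0.72 in × 25.4 = 18.288 mm.
1 mm over 1 m² is 1 L, so volume = 18.288 × 282 = 5157.216 L ≈ 5160 L.

5160 litres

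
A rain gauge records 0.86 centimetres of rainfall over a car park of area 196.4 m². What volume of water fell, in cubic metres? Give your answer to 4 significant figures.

Depth: 0.86 cm × 10 = 8.6 mm.
1 mm over 1 m² is 1 L, so volume = 8.6 × 196.4 = 1689.04 L = 1.689 m³.

1.689 cubic metres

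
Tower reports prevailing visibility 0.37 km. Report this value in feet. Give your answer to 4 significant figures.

1214 ft

1 km = 3280.84 ft, so 0.37 × 3280.84 = 1214 ft.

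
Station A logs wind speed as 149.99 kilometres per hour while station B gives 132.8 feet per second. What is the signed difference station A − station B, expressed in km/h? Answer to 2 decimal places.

station B: 132.8 ft/s = 145.7188 km/h.
Difference: 149.9900 − 145.7188 = 4.27 km/h.

4.27 km/h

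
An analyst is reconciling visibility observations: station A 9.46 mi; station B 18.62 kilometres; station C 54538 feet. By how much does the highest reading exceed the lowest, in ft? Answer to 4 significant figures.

11140 ft

station A: 9.46 SM = 49948.80 ft.
station B: 18.62 km = 61089.24 ft.
Spread: 61089.24 − 49948.80 = 11140 ft.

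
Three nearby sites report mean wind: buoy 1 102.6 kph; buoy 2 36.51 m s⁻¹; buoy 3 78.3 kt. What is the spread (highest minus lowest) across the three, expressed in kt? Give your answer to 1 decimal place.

22.9 kt

buoy 1: 102.6 km/h = 55.400 kt.
buoy 2: 36.51 m/s = 70.970 kt.
Spread: 78.300 − 55.400 = 22.9 kt.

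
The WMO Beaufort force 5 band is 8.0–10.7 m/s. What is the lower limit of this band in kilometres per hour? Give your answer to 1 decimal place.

8.0–10.7 m/s × 3.6 = 28.8–38.5 km/h.

28.8 km/h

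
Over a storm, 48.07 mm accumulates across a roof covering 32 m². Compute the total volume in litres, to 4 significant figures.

1538 litres

1 mm over 1 m² is 1 L, so volume = 48.07 × 32 = 1538.24 L ≈ 1538 L.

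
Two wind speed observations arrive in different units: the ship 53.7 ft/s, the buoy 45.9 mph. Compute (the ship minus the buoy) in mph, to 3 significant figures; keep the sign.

the ship: 53.7 ft/s = 36.6136 mph.
Difference: 36.6136 − 45.9000 = -9.29 mph.

-9.29 mph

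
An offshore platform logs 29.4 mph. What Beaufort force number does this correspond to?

29.4 mph = 13.1 m/s, which is Beaufort 6 (strong breeze, 10.8–13.8 m/s).

Beaufort force 6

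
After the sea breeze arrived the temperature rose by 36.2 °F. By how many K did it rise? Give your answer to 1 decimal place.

20.1 K

A change of 1 °C equals a change of 1.8 °F: ΔK = 36.2 × 0.5556 = 20.1 K.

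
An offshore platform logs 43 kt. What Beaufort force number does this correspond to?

Beaufort force 9

43 kt lies in the Beaufort 9 band (strong gale, 41–47 kt).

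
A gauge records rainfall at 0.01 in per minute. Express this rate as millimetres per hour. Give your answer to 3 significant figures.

15.2 mm/hour

0.01 in/minute × 25.4 mm/in × 60 minute/hour = 15.2 mm/hour.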